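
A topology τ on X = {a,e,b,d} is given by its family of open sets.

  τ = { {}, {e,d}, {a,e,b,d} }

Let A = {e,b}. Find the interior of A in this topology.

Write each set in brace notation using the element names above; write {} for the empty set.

{}

open subsets of A: {}; so int(A) = {}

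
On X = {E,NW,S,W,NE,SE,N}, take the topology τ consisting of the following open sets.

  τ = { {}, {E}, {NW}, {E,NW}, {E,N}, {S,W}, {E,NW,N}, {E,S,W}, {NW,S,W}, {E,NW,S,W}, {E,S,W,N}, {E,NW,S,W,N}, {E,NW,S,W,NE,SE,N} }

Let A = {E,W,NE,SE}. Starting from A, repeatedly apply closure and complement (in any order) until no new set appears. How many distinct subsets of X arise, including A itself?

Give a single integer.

X∖A={NW,S,N}, int(X∖A)={NW}, hence cl(A)={E,S,W,NE,SE,N}
Orbit (k=closure, c=complement):
  1. A     = {E,W,NE,SE}
  2. kA    = {E,S,W,NE,SE,N}
  3. cA    = {NW,S,N}
  4. ckA   = {NW}
  5. kcA   = {NW,S,W,NE,SE,N}
  6. kckA  = {NW,NE,SE}
  7. ckcA  = {E}
  8. ckckA = {E,S,W,N}
  9. kckcA = {E,NE,SE,N}
  10. ckckcA = {NW,S,W}
  11. kckckcA = {NW,S,W,NE,SE}
  12. ckckckcA = {E,N}
(closed under both — stop)

12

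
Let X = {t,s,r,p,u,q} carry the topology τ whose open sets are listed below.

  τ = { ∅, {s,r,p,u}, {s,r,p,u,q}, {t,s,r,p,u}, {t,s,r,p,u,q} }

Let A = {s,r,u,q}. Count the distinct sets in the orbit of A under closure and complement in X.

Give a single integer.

cl via duality: int({t,p}) = ∅, so X∖∅ = {t,s,r,p,u,q}
Write k for closure, c for complement:
  1. A     = {s,r,u,q}
  2. kA    = {t,s,r,p,u,q}
  3. cA    = {t,p}
  4. ckA   = ∅
applying k or c yields no new set

4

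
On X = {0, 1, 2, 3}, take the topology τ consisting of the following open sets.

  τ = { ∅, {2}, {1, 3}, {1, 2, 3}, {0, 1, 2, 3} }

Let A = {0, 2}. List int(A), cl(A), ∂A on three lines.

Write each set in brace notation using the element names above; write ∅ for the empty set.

open subsets of A: ∅, {2}; so int(A) = {2}
closure: X∖int(X∖A) = X∖{1, 3} = {0, 2}
∂A = {0, 2} minus {2} = {0}

int(A) = {2}
cl(A)  = {0, 2}
∂A     = {0}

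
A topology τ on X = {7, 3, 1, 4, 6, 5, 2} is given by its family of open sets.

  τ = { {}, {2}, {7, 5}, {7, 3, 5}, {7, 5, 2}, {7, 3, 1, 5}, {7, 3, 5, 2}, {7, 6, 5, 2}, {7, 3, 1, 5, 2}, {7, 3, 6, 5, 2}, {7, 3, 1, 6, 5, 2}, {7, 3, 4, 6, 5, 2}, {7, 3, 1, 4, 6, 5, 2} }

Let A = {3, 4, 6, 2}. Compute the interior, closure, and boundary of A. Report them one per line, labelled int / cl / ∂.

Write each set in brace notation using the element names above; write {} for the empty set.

int(A) = {2}
cl(A)  = {3, 1, 4, 6, 2}
∂A     = {3, 1, 4, 6}

opens ⊆ A: {}, {2}; union → int = {2}
complement {7, 1, 5}; its interior {7, 5}; cl(A) = X∖{7, 5} = {3, 1, 4, 6, 2}
boundary = {3, 1, 4, 6, 2} ∖ {2} = {3, 1, 4, 6}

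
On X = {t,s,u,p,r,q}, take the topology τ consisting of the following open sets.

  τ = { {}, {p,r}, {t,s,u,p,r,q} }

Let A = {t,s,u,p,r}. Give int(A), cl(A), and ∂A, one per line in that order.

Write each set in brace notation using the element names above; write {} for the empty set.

interior: largest open inside A is {p,r} (from {}, {p,r})
cl via duality: int({q}) = {}, so X∖{} = {t,s,u,p,r,q}
cl∖int = {t,s,u,q}

int(A) = {p,r}
cl(A)  = {t,s,u,p,r,q}
∂A     = {t,s,u,q}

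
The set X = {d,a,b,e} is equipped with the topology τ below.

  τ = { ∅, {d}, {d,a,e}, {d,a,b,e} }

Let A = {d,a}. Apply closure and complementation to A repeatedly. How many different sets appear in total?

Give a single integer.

closure: X∖int(X∖A) = X∖∅ = {d,a,b,e}
Let k=closure and c=complement:
  1. A     = {d,a}
  2. kA    = {d,a,b,e}
  3. cA    = {b,e}
  4. ckA   = ∅
  5. kcA   = {a,b,e}
  6. ckcA  = {d}
— saturated at 6

6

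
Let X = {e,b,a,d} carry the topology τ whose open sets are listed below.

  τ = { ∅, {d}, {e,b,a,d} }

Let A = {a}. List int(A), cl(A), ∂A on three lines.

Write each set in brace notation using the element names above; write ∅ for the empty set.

opens ⊆ A: ∅; union → int = ∅
complement {e,b,d}; its interior {d}; cl(A) = X∖{d} = {e,b,a}
boundary = {e,b,a} ∖ ∅ = {e,b,a}

int(A) = ∅
cl(A)  = {e,b,a}
∂A     = {e,b,a}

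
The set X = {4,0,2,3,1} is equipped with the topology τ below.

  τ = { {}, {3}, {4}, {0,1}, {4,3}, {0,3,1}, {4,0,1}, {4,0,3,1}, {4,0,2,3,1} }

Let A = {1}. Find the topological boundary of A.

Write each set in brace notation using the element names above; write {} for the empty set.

interior: largest open inside A is {} (from {})
cl via duality: int({4,0,2,3}) = {4,3}, so X∖{4,3} = {0,2,1}
cl∖int = {0,2,1}

{0,2,1}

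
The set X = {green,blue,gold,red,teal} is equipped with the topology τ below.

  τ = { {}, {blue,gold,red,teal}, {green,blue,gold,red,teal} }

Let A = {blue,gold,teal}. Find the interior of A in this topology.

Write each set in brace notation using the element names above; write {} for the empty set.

interior: largest open inside A is {} (from {})

{}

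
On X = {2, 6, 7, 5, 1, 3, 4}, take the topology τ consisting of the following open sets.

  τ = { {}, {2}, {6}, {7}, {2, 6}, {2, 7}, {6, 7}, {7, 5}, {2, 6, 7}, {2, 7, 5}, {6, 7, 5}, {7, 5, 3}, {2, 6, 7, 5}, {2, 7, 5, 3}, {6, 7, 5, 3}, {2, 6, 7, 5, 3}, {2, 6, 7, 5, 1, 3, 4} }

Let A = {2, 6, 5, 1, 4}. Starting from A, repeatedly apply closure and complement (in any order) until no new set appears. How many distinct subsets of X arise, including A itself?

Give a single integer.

closure: X∖int(X∖A) = X∖{7} = {2, 6, 5, 1, 3, 4}
Let k=closure and c=complement:
  1. A     = {2, 6, 5, 1, 4}
  2. kA    = {2, 6, 5, 1, 3, 4}
  3. cA    = {7, 3}
  4. ckA   = {7}
  5. kcA   = {7, 5, 1, 3, 4}
  6. ckcA  = {2, 6}
  7. kckcA = {2, 6, 1, 4}
  8. ckckcA = {7, 5, 3}
— saturated at 8

8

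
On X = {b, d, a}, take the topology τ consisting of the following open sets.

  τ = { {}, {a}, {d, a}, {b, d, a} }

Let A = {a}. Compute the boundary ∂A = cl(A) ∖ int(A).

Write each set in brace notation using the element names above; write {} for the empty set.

{b, d}

interior: largest open inside A is {a} (from {}, {a})
cl via duality: int({b, d}) = {}, so X∖{} = {b, d, a}
cl∖int = {b, d}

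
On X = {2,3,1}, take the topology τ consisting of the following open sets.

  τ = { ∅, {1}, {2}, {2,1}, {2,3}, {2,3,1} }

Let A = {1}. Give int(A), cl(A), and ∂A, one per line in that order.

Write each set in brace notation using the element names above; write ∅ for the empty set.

opens ⊆ A: ∅, {1}; union → int = {1}
complement {2,3}; its interior {2,3}; cl(A) = X∖{2,3} = {1}
boundary = {1} ∖ {1} = ∅

int(A) = {1}
cl(A)  = {1}
∂A     = ∅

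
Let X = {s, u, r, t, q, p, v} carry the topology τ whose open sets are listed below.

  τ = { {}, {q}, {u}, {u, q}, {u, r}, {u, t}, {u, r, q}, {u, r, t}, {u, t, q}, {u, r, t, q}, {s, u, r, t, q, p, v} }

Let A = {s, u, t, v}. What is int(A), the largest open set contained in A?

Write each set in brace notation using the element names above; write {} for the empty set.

{u, t}

opens ⊆ A: {}, {u}, {u, t}; union → int = {u, t}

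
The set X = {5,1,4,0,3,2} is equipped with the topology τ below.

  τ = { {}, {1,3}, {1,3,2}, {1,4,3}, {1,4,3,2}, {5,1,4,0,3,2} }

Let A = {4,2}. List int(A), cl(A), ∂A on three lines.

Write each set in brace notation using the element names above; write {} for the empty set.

open subsets of A: {}; so int(A) = {}
closure: X∖int(X∖A) = X∖{1,3} = {5,4,0,2}
∂A = {5,4,0,2} minus {} = {5,4,0,2}

int(A) = {}
cl(A)  = {5,4,0,2}
∂A     = {5,4,0,2}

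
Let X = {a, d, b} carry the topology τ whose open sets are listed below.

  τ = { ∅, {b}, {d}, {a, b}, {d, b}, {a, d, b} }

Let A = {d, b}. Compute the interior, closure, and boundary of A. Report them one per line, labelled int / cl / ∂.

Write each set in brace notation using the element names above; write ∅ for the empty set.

int(A) = {d, b}
cl(A)  = {a, d, b}
∂A     = {a}

U open, U⊆A: ∅, {d}, {b}, {d, b}. int(A) = ⋃ = {d, b}
X∖A={a}, int(X∖A)=∅, hence cl(A)={a, d, b}
∂A: remove int from cl → {a}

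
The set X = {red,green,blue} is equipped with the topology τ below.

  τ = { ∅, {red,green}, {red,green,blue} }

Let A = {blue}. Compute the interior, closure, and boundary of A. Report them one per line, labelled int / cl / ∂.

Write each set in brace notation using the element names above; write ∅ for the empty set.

interior: largest open inside A is ∅ (from ∅)
cl via duality: int({red,green}) = {red,green}, so X∖{red,green} = {blue}
cl∖int = {blue}

int(A) = ∅
cl(A)  = {blue}
∂A     = {blue}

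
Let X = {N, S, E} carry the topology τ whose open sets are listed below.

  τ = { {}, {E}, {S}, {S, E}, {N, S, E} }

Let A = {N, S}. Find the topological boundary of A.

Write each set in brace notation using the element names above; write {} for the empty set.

{N}

opens ⊆ A: {}, {S}; union → int = {S}
complement {E}; its interior {E}; cl(A) = X∖{E} = {N, S}
boundary = {N, S} ∖ {S} = {N}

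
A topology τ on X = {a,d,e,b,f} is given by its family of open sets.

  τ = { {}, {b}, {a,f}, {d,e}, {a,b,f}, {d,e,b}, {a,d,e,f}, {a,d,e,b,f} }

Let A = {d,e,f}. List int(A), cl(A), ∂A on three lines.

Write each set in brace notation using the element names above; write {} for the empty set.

opens ⊆ A: {}, {d,e}; union → int = {d,e}
complement {a,b}; its interior {b}; cl(A) = X∖{b} = {a,d,e,f}
boundary = {a,d,e,f} ∖ {d,e} = {a,f}

int(A) = {d,e}
cl(A)  = {a,d,e,f}
∂A     = {a,f}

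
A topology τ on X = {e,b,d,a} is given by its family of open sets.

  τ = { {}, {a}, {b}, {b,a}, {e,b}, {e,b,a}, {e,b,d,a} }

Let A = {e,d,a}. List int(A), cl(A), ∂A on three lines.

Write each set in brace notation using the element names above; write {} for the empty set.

int(A) = {a}
cl(A)  = {e,d,a}
∂A     = {e,d}

open subsets of A: {}, {a}; so int(A) = {a}
closure: X∖int(X∖A) = X∖{b} = {e,d,a}
∂A = {e,d,a} minus {a} = {e,d}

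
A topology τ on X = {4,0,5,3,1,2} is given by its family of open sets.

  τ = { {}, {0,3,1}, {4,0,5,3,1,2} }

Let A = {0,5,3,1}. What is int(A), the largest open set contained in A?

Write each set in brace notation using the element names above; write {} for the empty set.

interior: largest open inside A is {0,3,1} (from {}, {0,3,1})

{0,3,1}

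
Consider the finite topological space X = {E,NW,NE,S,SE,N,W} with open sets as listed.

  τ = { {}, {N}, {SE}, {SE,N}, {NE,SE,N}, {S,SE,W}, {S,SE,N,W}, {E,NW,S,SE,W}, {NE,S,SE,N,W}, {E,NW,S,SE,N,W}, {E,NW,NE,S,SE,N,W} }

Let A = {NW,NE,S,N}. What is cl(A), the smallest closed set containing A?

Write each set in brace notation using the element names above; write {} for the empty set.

complement {E,SE,W}; its interior {SE}; cl(A) = X∖{SE} = {E,NW,NE,S,N,W}

{E,NW,NE,S,N,W}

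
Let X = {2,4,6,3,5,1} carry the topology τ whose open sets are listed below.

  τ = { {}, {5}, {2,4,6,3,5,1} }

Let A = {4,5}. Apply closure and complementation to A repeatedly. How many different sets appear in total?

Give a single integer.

complement {2,6,3,1}; its interior {}; cl(A) = X∖{} = {2,4,6,3,5,1}
With k = closure, c = complement:
  1. A     = {4,5}
  2. kA    = {2,4,6,3,5,1}
  3. cA    = {2,6,3,1}
  4. ckA   = {}
  5. kcA   = {2,4,6,3,1}
  6. ckcA  = {5}
k, c of each give nothing new

6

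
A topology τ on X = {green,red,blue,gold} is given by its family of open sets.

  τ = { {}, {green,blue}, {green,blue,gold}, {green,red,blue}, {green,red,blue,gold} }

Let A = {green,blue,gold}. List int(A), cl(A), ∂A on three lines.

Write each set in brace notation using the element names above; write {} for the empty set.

int(A) = {green,blue,gold}
cl(A)  = {green,red,blue,gold}
∂A     = {red}

open subsets of A: {}, {green,blue}, {green,blue,gold}; so int(A) = {green,blue,gold}
closure: X∖int(X∖A) = X∖{} = {green,red,blue,gold}
∂A = {green,red,blue,gold} minus {green,blue,gold} = {red}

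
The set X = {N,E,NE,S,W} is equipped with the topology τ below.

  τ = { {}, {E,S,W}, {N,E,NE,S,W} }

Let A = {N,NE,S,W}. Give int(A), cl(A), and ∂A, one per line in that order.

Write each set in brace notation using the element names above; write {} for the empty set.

int(A) = {}
cl(A)  = {N,E,NE,S,W}
∂A     = {N,E,NE,S,W}

interior: largest open inside A is {} (from {})
cl via duality: int({E}) = {}, so X∖{} = {N,E,NE,S,W}
cl∖int = {N,E,NE,S,W}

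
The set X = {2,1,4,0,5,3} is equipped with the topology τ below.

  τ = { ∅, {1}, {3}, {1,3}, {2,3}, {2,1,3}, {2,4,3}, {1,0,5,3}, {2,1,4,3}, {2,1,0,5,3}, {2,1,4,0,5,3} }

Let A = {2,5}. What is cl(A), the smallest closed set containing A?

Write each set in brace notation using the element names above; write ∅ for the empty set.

{2,4,0,5}

X∖A={1,4,0,3}, int(X∖A)={1,3}, hence cl(A)={2,4,0,5}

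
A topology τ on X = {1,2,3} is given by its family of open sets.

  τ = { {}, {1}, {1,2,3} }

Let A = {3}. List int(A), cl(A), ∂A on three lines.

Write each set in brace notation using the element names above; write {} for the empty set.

opens ⊆ A: {}; union → int = {}
complement {1,2}; its interior {1}; cl(A) = X∖{1} = {2,3}
boundary = {2,3} ∖ {} = {2,3}

int(A) = {}
cl(A)  = {2,3}
∂A     = {2,3}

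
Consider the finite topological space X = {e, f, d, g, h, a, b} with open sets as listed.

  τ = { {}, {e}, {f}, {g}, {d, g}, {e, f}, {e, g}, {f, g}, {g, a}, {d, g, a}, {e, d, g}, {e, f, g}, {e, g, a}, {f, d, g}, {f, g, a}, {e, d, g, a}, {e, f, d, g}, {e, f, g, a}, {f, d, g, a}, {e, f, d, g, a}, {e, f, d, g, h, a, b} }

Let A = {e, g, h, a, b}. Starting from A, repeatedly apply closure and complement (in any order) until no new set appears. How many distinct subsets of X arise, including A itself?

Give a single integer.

complement {f, d}; its interior {f}; cl(A) = X∖{f} = {e, d, g, h, a, b}
With k = closure, c = complement:
  1. A     = {e, g, h, a, b}
  2. kA    = {e, d, g, h, a, b}
  3. cA    = {f, d}
  4. ckA   = {f}
  5. kcA   = {f, d, h, b}
  6. kckA  = {f, h, b}
  7. ckcA  = {e, g, a}
  8. ckckA = {e, d, g, a}
k, c of each give nothing new

8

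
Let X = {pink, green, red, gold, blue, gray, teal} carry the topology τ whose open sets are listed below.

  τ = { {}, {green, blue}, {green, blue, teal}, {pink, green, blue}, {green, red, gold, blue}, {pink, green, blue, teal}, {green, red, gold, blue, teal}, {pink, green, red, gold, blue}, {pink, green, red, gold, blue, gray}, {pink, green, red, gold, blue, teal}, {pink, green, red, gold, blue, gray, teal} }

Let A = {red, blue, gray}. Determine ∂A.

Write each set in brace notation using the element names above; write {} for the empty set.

opens ⊆ A: {}; union → int = {}
complement {pink, green, gold, teal}; its interior {}; cl(A) = X∖{} = {pink, green, red, gold, blue, gray, teal}
boundary = {pink, green, red, gold, blue, gray, teal} ∖ {} = {pink, green, red, gold, blue, gray, teal}

{pink, green, red, gold, blue, gray, teal}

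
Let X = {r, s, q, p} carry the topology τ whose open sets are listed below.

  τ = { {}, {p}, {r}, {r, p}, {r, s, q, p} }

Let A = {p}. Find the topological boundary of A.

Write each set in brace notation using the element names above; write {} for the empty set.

{s, q}

interior: largest open inside A is {p} (from {}, {p})
cl via duality: int({r, s, q}) = {r}, so X∖{r} = {s, q, p}
cl∖int = {s, q}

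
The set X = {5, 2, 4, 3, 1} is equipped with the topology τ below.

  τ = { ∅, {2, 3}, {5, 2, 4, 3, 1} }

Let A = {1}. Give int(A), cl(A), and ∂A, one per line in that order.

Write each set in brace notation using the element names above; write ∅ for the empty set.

opens ⊆ A: ∅; union → int = ∅
complement {5, 2, 4, 3}; its interior {2, 3}; cl(A) = X∖{2, 3} = {5, 4, 1}
boundary = {5, 4, 1} ∖ ∅ = {5, 4, 1}

int(A) = ∅
cl(A)  = {5, 4, 1}
∂A     = {5, 4, 1}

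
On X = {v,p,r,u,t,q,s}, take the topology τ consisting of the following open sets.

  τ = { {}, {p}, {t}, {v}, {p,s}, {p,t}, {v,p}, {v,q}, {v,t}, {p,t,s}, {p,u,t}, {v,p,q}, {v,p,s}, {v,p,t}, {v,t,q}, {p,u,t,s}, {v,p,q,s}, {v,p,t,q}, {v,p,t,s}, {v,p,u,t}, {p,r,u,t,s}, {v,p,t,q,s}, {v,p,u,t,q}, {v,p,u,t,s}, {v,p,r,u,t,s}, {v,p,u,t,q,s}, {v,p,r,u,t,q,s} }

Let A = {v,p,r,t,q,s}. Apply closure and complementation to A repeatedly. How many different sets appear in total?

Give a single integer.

6

closure: X∖int(X∖A) = X∖{} = {v,p,r,u,t,q,s}
Let k=closure and c=complement:
  1. A     = {v,p,r,t,q,s}
  2. kA    = {v,p,r,u,t,q,s}
  3. cA    = {u}
  4. ckA   = {}
  5. kcA   = {r,u}
  6. ckcA  = {v,p,t,q,s}
— saturated at 6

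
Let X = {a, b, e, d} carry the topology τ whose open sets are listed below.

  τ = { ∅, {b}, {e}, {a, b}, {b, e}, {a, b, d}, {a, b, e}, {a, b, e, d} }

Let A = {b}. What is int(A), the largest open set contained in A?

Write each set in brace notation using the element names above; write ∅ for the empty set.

{b}

interior: largest open inside A is {b} (from ∅, {b})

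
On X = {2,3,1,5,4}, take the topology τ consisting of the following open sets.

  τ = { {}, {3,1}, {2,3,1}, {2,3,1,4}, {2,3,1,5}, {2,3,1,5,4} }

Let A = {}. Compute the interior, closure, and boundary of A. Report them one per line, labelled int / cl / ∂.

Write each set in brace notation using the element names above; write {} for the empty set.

int(A) = {}
cl(A)  = {}
∂A     = {}

U open, U⊆A: {}. int(A) = ⋃ = {}
X∖A={2,3,1,5,4}, int(X∖A)={2,3,1,5,4}, hence cl(A)={}
∂A: remove int from cl → {}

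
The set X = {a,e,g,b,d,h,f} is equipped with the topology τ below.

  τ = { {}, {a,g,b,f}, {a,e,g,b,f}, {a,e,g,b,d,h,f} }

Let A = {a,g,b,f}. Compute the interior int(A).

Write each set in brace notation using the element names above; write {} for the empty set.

{a,g,b,f}

opens ⊆ A: {}, {a,g,b,f}; union → int = {a,g,b,f}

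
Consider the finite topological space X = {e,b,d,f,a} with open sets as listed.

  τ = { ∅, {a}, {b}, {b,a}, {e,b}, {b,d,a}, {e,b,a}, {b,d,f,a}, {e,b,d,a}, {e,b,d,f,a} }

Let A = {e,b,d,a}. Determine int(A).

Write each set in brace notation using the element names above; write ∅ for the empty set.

U open, U⊆A: ∅, {b}, {a}, {b,a}, {e,b}, {e,b,a}, {b,d,a}, {e,b,d,a}. int(A) = ⋃ = {e,b,d,a}

{e,b,d,a}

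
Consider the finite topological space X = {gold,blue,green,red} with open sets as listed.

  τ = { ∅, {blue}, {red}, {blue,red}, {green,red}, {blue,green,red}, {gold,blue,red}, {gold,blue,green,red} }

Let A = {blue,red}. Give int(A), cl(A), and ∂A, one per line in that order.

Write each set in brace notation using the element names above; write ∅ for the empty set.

int(A) = {blue,red}
cl(A)  = {gold,blue,green,red}
∂A     = {gold,green}

U open, U⊆A: ∅, {red}, {blue}, {blue,red}. int(A) = ⋃ = {blue,red}
X∖A={gold,green}, int(X∖A)=∅, hence cl(A)={gold,blue,green,red}
∂A: remove int from cl → {gold,green}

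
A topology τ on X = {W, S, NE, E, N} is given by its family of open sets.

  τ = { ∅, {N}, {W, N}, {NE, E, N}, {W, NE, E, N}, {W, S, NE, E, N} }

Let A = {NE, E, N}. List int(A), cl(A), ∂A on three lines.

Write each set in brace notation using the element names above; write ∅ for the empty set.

int(A) = {NE, E, N}
cl(A)  = {W, S, NE, E, N}
∂A     = {W, S}

open subsets of A: ∅, {N}, {NE, E, N}; so int(A) = {NE, E, N}
closure: X∖int(X∖A) = X∖∅ = {W, S, NE, E, N}
∂A = {W, S, NE, E, N} minus {NE, E, N} = {W, S}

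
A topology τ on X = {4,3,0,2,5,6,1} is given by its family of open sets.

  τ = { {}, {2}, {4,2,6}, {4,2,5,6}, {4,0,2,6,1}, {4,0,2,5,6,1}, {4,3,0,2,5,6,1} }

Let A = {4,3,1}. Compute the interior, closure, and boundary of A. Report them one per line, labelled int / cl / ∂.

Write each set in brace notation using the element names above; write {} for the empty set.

open subsets of A: {}; so int(A) = {}
closure: X∖int(X∖A) = X∖{2} = {4,3,0,5,6,1}
∂A = {4,3,0,5,6,1} minus {} = {4,3,0,5,6,1}

int(A) = {}
cl(A)  = {4,3,0,5,6,1}
∂A     = {4,3,0,5,6,1}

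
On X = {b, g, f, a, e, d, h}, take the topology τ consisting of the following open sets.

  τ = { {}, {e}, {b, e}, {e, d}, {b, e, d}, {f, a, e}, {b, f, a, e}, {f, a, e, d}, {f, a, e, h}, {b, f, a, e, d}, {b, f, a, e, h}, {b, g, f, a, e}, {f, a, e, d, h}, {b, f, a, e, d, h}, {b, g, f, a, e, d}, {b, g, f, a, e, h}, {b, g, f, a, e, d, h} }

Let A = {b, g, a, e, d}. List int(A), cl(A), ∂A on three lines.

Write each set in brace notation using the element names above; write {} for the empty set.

int(A) = {b, e, d}
cl(A)  = {b, g, f, a, e, d, h}
∂A     = {g, f, a, h}

open subsets of A: {}, {e}, {e, d}, {b, e}, {b, e, d}; so int(A) = {b, e, d}
closure: X∖int(X∖A) = X∖{} = {b, g, f, a, e, d, h}
∂A = {b, g, f, a, e, d, h} minus {b, e, d} = {g, f, a, h}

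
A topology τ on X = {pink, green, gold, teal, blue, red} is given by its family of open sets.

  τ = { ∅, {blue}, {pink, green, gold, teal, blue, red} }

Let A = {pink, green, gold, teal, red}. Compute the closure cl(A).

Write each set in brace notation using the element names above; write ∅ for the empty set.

complement {blue}; its interior {blue}; cl(A) = X∖{blue} = {pink, green, gold, teal, red}

{pink, green, gold, teal, red}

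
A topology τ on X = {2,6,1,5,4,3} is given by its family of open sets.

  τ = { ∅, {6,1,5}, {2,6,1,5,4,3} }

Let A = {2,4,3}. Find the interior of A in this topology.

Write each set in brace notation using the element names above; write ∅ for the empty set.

∅

interior: largest open inside A is ∅ (from ∅)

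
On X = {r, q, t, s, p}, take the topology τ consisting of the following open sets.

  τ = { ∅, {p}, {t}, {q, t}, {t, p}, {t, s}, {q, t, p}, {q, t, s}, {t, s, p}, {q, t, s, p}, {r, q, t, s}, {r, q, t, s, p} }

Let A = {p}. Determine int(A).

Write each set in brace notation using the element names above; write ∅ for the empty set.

{p}

open subsets of A: ∅, {p}; so int(A) = {p}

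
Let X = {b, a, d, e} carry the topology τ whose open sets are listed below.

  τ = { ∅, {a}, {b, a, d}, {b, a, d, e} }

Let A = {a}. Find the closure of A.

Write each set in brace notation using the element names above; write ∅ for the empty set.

complement {b, d, e}; its interior ∅; cl(A) = X∖∅ = {b, a, d, e}

{b, a, d, e}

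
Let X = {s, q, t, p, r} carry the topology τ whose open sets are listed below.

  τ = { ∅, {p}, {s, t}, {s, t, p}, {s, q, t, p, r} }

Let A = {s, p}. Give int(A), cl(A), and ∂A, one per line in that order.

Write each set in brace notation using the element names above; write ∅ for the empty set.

U open, U⊆A: ∅, {p}. int(A) = ⋃ = {p}
X∖A={q, t, r}, int(X∖A)=∅, hence cl(A)={s, q, t, p, r}
∂A: remove int from cl → {s, q, t, r}

int(A) = {p}
cl(A)  = {s, q, t, p, r}
∂A     = {s, q, t, r}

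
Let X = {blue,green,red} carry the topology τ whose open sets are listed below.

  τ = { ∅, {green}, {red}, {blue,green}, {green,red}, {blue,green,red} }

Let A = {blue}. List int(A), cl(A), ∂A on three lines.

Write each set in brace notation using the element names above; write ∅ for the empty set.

interior: largest open inside A is ∅ (from ∅)
cl via duality: int({green,red}) = {green,red}, so X∖{green,red} = {blue}
cl∖int = {blue}

int(A) = ∅
cl(A)  = {blue}
∂A     = {blue}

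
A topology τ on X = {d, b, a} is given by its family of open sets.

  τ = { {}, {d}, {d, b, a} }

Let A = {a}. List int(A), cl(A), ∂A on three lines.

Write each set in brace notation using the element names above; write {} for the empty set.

int(A) = {}
cl(A)  = {b, a}
∂A     = {b, a}

interior: largest open inside A is {} (from {})
cl via duality: int({d, b}) = {d}, so X∖{d} = {b, a}
cl∖int = {b, a}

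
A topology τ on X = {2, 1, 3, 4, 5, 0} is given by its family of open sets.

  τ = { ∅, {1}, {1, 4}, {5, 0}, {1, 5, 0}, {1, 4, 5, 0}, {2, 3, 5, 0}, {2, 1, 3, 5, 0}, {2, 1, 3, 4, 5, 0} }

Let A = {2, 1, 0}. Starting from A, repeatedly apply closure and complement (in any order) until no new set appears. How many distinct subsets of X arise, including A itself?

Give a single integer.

closure: X∖int(X∖A) = X∖∅ = {2, 1, 3, 4, 5, 0}
Let k=closure and c=complement:
  1. A     = {2, 1, 0}
  2. kA    = {2, 1, 3, 4, 5, 0}
  3. cA    = {3, 4, 5}
  4. ckA   = ∅
  5. kcA   = {2, 3, 4, 5, 0}
  6. ckcA  = {1}
  7. kckcA = {1, 4}
  8. ckckcA = {2, 3, 5, 0}
— saturated at 8

8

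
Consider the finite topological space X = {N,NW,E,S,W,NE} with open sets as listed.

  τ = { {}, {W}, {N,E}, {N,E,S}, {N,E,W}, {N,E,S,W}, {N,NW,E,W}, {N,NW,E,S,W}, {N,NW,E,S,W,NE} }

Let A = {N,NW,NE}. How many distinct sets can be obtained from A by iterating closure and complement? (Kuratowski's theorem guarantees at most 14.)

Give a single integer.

8

complement {E,S,W}; its interior {W}; cl(A) = X∖{W} = {N,NW,E,S,NE}
With k = closure, c = complement:
  1. A     = {N,NW,NE}
  2. kA    = {N,NW,E,S,NE}
  3. cA    = {E,S,W}
  4. ckA   = {W}
  5. kcA   = {N,NW,E,S,W,NE}
  6. kckA  = {NW,W,NE}
  7. ckcA  = {}
  8. ckckA = {N,E,S}
k, c of each give nothing new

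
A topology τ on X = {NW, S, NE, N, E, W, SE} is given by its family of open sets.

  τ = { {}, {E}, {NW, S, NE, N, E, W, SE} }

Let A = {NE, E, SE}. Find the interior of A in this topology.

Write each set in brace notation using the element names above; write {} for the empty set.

U open, U⊆A: {}, {E}. int(A) = ⋃ = {E}

{E}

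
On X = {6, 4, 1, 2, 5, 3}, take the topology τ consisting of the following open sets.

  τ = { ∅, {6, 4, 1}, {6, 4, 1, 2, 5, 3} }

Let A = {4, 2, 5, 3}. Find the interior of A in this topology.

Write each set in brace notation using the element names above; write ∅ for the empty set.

∅

opens ⊆ A: ∅; union → int = ∅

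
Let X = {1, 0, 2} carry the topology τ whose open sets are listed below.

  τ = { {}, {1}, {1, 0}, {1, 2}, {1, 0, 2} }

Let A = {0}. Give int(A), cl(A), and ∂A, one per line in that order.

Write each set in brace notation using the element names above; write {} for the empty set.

int(A) = {}
cl(A)  = {0}
∂A     = {0}

U open, U⊆A: {}. int(A) = ⋃ = {}
X∖A={1, 2}, int(X∖A)={1, 2}, hence cl(A)={0}
∂A: remove int from cl → {0}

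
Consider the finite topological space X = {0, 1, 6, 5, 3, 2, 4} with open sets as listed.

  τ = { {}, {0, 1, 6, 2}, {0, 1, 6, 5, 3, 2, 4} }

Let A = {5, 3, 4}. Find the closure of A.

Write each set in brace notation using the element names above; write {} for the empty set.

{5, 3, 4}

complement {0, 1, 6, 2}; its interior {0, 1, 6, 2}; cl(A) = X∖{0, 1, 6, 2} = {5, 3, 4}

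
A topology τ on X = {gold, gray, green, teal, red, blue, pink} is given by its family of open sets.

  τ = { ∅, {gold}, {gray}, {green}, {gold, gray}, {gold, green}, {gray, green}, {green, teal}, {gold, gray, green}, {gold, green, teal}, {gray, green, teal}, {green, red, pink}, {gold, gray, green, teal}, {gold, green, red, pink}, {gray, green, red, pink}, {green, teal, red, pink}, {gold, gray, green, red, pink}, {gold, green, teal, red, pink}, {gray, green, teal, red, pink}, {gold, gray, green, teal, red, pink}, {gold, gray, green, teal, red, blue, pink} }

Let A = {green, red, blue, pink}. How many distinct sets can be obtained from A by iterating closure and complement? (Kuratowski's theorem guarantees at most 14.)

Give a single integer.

X∖A={gold, gray, teal}, int(X∖A)={gold, gray}, hence cl(A)={green, teal, red, blue, pink}
Orbit (k=closure, c=complement):
  1. A     = {green, red, blue, pink}
  2. kA    = {green, teal, red, blue, pink}
  3. cA    = {gold, gray, teal}
  4. ckA   = {gold, gray}
  5. kcA   = {gold, gray, teal, blue}
  6. kckA  = {gold, gray, blue}
  7. ckcA  = {green, red, pink}
  8. ckckA = {green, teal, red, pink}
(closed under both — stop)

8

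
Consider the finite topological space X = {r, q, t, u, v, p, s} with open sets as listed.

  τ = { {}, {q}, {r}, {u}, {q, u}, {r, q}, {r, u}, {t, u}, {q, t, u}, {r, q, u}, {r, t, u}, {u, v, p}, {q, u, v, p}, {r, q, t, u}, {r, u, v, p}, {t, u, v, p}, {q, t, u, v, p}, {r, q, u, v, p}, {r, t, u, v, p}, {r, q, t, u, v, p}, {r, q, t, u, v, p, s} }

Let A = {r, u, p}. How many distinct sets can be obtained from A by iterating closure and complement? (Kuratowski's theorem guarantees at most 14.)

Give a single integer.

cl via duality: int({q, t, v, s}) = {q}, so X∖{q} = {r, t, u, v, p, s}
Write k for closure, c for complement:
  1. A     = {r, u, p}
  2. kA    = {r, t, u, v, p, s}
  3. cA    = {q, t, v, s}
  4. ckA   = {q}
  5. kcA   = {q, t, v, p, s}
  6. kckA  = {q, s}
  7. ckcA  = {r, u}
  8. ckckA = {r, t, u, v, p}
applying k or c yields no new set

8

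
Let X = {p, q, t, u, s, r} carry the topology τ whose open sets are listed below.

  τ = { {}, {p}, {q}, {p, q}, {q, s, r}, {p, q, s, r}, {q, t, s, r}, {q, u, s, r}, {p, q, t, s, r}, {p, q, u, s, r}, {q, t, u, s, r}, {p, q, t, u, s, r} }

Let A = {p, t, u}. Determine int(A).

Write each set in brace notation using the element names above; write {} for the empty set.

opens ⊆ A: {}, {p}; union → int = {p}

{p}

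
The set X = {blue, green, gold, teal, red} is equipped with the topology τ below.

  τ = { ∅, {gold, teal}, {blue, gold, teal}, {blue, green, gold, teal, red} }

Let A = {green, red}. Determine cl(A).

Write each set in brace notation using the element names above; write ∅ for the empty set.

{green, red}

cl via duality: int({blue, gold, teal}) = {blue, gold, teal}, so X∖{blue, gold, teal} = {green, red}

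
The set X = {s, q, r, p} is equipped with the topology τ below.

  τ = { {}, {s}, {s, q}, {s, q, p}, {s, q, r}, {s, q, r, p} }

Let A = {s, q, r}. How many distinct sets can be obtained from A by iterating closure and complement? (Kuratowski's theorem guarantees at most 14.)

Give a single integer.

cl via duality: int({p}) = {}, so X∖{} = {s, q, r, p}
Write k for closure, c for complement:
  1. A     = {s, q, r}
  2. kA    = {s, q, r, p}
  3. cA    = {p}
  4. ckA   = {}
applying k or c yields no new set

4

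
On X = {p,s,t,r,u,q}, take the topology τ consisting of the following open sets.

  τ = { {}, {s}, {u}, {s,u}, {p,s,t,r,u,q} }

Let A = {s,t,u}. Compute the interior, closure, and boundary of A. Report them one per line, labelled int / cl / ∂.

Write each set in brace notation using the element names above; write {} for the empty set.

int(A) = {s,u}
cl(A)  = {p,s,t,r,u,q}
∂A     = {p,t,r,q}

U open, U⊆A: {}, {u}, {s}, {s,u}. int(A) = ⋃ = {s,u}
X∖A={p,r,q}, int(X∖A)={}, hence cl(A)={p,s,t,r,u,q}
∂A: remove int from cl → {p,t,r,q}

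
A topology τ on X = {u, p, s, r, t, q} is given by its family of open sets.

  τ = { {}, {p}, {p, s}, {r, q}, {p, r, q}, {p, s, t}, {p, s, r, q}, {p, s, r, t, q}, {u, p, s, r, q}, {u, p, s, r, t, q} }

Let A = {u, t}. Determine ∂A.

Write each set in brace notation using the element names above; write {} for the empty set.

open subsets of A: {}; so int(A) = {}
closure: X∖int(X∖A) = X∖{p, s, r, q} = {u, t}
∂A = {u, t} minus {} = {u, t}

{u, t}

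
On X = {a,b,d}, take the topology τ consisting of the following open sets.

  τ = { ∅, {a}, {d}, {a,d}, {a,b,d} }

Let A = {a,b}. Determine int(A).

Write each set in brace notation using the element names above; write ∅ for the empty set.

{a}

opens ⊆ A: ∅, {a}; union → int = {a}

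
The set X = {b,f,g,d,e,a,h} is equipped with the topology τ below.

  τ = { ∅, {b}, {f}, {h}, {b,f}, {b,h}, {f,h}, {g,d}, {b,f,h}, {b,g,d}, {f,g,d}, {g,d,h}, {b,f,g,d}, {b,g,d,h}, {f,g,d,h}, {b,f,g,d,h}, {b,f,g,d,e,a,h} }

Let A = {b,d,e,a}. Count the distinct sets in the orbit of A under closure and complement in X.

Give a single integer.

10

complement {f,g,h}; its interior {f,h}; cl(A) = X∖{f,h} = {b,g,d,e,a}
With k = closure, c = complement:
  1. A     = {b,d,e,a}
  2. kA    = {b,g,d,e,a}
  3. cA    = {f,g,h}
  4. ckA   = {f,h}
  5. kcA   = {f,g,d,e,a,h}
  6. kckA  = {f,e,a,h}
  7. ckcA  = {b}
  8. ckckA = {b,g,d}
  9. kckcA = {b,e,a}
  10. ckckcA = {f,g,d,h}
k, c of each give nothing new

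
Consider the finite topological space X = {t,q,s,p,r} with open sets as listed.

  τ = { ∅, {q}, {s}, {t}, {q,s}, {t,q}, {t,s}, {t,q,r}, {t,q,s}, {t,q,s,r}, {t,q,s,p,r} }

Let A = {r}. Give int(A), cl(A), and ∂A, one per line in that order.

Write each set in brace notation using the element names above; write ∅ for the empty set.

U open, U⊆A: ∅. int(A) = ⋃ = ∅
X∖A={t,q,s,p}, int(X∖A)={t,q,s}, hence cl(A)={p,r}
∂A: remove int from cl → {p,r}

int(A) = ∅
cl(A)  = {p,r}
∂A     = {p,r}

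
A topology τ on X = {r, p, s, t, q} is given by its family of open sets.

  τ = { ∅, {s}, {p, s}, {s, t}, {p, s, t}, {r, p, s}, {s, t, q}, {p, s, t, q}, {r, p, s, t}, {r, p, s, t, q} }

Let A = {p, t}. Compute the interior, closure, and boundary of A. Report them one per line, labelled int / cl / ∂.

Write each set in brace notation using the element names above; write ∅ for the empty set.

opens ⊆ A: ∅; union → int = ∅
complement {r, s, q}; its interior {s}; cl(A) = X∖{s} = {r, p, t, q}
boundary = {r, p, t, q} ∖ ∅ = {r, p, t, q}

int(A) = ∅
cl(A)  = {r, p, t, q}
∂A     = {r, p, t, q}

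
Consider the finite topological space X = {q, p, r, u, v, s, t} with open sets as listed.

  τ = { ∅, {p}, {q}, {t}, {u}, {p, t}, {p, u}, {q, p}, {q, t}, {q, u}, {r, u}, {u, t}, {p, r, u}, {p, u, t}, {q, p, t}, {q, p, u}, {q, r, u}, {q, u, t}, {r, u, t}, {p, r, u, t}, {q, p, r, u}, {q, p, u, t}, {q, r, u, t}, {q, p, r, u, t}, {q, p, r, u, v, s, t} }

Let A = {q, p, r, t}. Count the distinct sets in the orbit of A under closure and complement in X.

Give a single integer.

8

cl via duality: int({u, v, s}) = {u}, so X∖{u} = {q, p, r, v, s, t}
Write k for closure, c for complement:
  1. A     = {q, p, r, t}
  2. kA    = {q, p, r, v, s, t}
  3. cA    = {u, v, s}
  4. ckA   = {u}
  5. kcA   = {r, u, v, s}
  6. ckcA  = {q, p, t}
  7. kckcA = {q, p, v, s, t}
  8. ckckcA = {r, u}
applying k or c yields no new set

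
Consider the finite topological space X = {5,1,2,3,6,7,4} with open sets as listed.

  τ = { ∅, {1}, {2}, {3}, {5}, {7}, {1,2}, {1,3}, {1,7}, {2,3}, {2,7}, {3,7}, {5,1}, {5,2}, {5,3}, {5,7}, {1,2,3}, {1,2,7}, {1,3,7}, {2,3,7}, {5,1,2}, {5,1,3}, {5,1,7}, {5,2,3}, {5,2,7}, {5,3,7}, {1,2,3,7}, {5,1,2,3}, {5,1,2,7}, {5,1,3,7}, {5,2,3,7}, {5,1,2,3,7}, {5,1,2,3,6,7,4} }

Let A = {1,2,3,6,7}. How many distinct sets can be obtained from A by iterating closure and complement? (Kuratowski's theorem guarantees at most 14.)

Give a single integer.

closure: X∖int(X∖A) = X∖{5} = {1,2,3,6,7,4}
Let k=closure and c=complement:
  1. A     = {1,2,3,6,7}
  2. kA    = {1,2,3,6,7,4}
  3. cA    = {5,4}
  4. ckA   = {5}
  5. kcA   = {5,6,4}
  6. ckcA  = {1,2,3,7}
— saturated at 6

6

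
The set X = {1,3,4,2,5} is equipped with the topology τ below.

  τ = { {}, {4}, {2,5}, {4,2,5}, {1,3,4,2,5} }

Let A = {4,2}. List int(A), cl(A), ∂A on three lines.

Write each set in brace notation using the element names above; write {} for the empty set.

interior: largest open inside A is {4} (from {}, {4})
cl via duality: int({1,3,5}) = {}, so X∖{} = {1,3,4,2,5}
cl∖int = {1,3,2,5}

int(A) = {4}
cl(A)  = {1,3,4,2,5}
∂A     = {1,3,2,5}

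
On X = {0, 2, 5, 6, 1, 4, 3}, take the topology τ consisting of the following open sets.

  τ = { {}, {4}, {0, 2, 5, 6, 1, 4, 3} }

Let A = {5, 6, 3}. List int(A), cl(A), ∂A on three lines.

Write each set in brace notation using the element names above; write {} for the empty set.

int(A) = {}
cl(A)  = {0, 2, 5, 6, 1, 3}
∂A     = {0, 2, 5, 6, 1, 3}

interior: largest open inside A is {} (from {})
cl via duality: int({0, 2, 1, 4}) = {4}, so X∖{4} = {0, 2, 5, 6, 1, 3}
cl∖int = {0, 2, 5, 6, 1, 3}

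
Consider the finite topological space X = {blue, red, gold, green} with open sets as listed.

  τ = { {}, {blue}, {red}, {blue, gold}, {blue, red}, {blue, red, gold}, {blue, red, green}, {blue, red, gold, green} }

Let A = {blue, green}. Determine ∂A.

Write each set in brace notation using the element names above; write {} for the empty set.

U open, U⊆A: {}, {blue}. int(A) = ⋃ = {blue}
X∖A={red, gold}, int(X∖A)={red}, hence cl(A)={blue, gold, green}
∂A: remove int from cl → {gold, green}

{gold, green}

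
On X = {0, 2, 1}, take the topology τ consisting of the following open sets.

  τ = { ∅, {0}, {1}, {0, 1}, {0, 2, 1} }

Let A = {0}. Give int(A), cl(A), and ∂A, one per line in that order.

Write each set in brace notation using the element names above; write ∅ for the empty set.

opens ⊆ A: ∅, {0}; union → int = {0}
complement {2, 1}; its interior {1}; cl(A) = X∖{1} = {0, 2}
boundary = {0, 2} ∖ {0} = {2}

int(A) = {0}
cl(A)  = {0, 2}
∂A     = {2}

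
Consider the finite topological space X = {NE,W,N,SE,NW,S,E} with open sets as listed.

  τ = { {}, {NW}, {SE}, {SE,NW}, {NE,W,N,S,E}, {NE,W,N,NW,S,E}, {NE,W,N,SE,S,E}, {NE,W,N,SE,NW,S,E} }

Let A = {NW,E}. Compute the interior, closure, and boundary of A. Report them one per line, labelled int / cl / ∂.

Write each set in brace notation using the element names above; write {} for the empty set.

interior: largest open inside A is {NW} (from {}, {NW})
cl via duality: int({NE,W,N,SE,S}) = {SE}, so X∖{SE} = {NE,W,N,NW,S,E}
cl∖int = {NE,W,N,S,E}

int(A) = {NW}
cl(A)  = {NE,W,N,NW,S,E}
∂A     = {NE,W,N,S,E}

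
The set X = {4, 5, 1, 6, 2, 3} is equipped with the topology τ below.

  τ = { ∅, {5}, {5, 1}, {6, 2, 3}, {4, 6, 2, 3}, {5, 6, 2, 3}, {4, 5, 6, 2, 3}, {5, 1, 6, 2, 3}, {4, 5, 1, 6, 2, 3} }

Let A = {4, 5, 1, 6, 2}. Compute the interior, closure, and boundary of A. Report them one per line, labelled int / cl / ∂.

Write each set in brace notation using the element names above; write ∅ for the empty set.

opens ⊆ A: ∅, {5}, {5, 1}; union → int = {5, 1}
complement {3}; its interior ∅; cl(A) = X∖∅ = {4, 5, 1, 6, 2, 3}
boundary = {4, 5, 1, 6, 2, 3} ∖ {5, 1} = {4, 6, 2, 3}

int(A) = {5, 1}
cl(A)  = {4, 5, 1, 6, 2, 3}
∂A     = {4, 6, 2, 3}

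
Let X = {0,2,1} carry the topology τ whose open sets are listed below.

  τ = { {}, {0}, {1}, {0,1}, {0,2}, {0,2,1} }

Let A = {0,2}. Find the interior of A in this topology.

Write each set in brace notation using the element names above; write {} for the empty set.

interior: largest open inside A is {0,2} (from {}, {0}, {0,2})

{0,2}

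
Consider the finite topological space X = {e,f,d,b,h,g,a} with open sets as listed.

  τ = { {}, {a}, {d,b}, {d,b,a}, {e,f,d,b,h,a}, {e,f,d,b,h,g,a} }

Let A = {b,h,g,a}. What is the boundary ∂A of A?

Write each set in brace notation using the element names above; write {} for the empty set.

{e,f,d,b,h,g}

interior: largest open inside A is {a} (from {}, {a})
cl via duality: int({e,f,d}) = {}, so X∖{} = {e,f,d,b,h,g,a}
cl∖int = {e,f,d,b,h,g}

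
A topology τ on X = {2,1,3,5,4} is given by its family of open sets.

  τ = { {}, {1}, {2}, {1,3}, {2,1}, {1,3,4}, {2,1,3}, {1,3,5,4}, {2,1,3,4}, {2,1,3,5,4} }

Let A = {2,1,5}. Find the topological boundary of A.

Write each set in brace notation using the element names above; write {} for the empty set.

U open, U⊆A: {}, {2}, {1}, {2,1}. int(A) = ⋃ = {2,1}
X∖A={3,4}, int(X∖A)={}, hence cl(A)={2,1,3,5,4}
∂A: remove int from cl → {3,5,4}

{3,5,4}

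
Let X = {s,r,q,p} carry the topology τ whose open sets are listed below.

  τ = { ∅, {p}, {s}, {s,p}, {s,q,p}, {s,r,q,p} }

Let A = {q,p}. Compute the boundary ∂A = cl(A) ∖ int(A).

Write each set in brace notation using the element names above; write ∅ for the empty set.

open subsets of A: ∅, {p}; so int(A) = {p}
closure: X∖int(X∖A) = X∖{s} = {r,q,p}
∂A = {r,q,p} minus {p} = {r,q}

{r,q}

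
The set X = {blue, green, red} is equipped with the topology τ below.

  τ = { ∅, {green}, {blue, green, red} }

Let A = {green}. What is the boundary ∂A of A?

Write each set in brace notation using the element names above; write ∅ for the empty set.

U open, U⊆A: ∅, {green}. int(A) = ⋃ = {green}
X∖A={blue, red}, int(X∖A)=∅, hence cl(A)={blue, green, red}
∂A: remove int from cl → {blue, red}

{blue, red}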